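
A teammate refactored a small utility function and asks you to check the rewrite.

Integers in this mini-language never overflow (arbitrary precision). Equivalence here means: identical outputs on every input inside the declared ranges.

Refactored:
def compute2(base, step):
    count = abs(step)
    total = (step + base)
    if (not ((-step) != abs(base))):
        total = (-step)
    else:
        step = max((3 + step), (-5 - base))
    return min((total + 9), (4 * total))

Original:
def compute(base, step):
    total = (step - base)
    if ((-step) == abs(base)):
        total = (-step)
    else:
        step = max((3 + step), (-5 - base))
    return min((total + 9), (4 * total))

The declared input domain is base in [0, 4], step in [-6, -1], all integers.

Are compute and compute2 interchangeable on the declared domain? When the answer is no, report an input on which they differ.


Not equivalent: base=1, step=-6 separates them (-28 vs -20).
compute: total=-7, then ((-step) == abs(base)) is false, then step=-3, then returns -28
compute2: count=6, then total=-5, then (not ((-step) != abs(base))) is false, then step=-3, then returns -20
verdict: not equivalent; witness: base=1, step=-6


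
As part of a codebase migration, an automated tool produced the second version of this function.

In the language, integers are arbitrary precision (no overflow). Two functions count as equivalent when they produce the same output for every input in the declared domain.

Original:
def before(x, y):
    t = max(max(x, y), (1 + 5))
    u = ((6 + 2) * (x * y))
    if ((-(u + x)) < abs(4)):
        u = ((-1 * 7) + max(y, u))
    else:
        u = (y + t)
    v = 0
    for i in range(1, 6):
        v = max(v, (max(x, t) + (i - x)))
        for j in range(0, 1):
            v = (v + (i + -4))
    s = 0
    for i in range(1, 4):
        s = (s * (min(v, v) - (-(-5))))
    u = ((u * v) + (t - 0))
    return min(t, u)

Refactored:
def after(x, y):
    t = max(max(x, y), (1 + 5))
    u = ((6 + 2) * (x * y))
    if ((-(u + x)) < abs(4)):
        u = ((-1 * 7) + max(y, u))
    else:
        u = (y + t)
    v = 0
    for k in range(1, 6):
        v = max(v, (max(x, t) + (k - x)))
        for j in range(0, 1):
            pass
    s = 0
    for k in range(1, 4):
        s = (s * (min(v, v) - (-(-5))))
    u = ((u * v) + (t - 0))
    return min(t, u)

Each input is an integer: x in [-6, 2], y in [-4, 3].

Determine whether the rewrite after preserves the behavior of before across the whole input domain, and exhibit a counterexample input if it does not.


Run the pair on x=-3, y=0.
before: t=6, then u=0, then ((-(u + x)) < abs(4)) is true, then u=-7, then v=0, then (i=1), then v=10, then (j=0), then v=7, then (i=2), then v=11, then (j=0), then v=9, then (i=3), then v=12, then (j=0), then v=11, then (i=4), then v=13, then (j=0), then v=13, then (i=5), then v=14, then (j=0), then v=15, then s=0, then (i=1), then s=0, then (i=2), then s=0, then (i=3), then s=0, then u=-99, then returns -99
after: t=6, then u=0, then ((-(u + x)) < abs(4)) is true, then u=-7, then v=0, then (k=1), then v=10, then (j=0), then (k=2), then v=11, then (j=0), then (k=3), then v=12, then (j=0), then (k=4), then v=13, then (j=0), then (k=5), then v=14, then (j=0), then s=0, then (k=1), then s=0, then (k=2), then s=0, then (k=3), then s=0, then u=-92, then returns -92
-99 against -92: the behavior changed.
verdict: not equivalent; witness: x=-3, y=0


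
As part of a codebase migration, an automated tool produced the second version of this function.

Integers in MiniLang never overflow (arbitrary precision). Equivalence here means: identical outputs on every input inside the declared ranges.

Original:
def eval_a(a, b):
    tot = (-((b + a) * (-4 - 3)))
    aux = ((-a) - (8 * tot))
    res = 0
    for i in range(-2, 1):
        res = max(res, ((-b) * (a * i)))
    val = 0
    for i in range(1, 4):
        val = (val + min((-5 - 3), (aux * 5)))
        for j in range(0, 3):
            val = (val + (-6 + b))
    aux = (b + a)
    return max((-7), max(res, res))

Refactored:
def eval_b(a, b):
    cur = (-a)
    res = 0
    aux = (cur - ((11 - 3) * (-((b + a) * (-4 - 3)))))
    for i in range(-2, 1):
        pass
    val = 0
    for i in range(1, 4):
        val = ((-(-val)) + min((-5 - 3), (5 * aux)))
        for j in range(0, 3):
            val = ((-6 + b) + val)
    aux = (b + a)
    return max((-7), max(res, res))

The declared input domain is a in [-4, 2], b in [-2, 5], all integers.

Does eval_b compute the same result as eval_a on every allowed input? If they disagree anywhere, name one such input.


The rewrite breaks on a=-4, b=-2, where the results are 16 and 0.
eval_a: tot = -42; aux = 340; res = 0; [i=-2]; res = 16; [i=-1]; res = 16; [i=0]; res = 16; val = 0; [i=1]; val = -8; [j=0]; val = -16; [j=1]; val = -24; [j=2]; val = -32; [i=2]; val = -40; [j=0]; val = -48; [j=1]; val = -56; [j=2]; val = -64; [i=3]; val = -72; [j=0]; val = -80; [j=1]; val = -88; [j=2]; val = -96; aux = -6; return 16
eval_b: cur = 4; res = 0; aux = 340; [i=-2]; [i=-1]; [i=0]; val = 0; [i=1]; val = -8; [j=0]; val = -16; [j=1]; val = -24; [j=2]; val = -32; [i=2]; val = -40; [j=0]; val = -48; [j=1]; val = -56; [j=2]; val = -64; [i=3]; val = -72; [j=0]; val = -80; [j=1]; val = -88; [j=2]; val = -96; aux = -6; return 0
verdict: not equivalent; witness: a=-4, b=-2


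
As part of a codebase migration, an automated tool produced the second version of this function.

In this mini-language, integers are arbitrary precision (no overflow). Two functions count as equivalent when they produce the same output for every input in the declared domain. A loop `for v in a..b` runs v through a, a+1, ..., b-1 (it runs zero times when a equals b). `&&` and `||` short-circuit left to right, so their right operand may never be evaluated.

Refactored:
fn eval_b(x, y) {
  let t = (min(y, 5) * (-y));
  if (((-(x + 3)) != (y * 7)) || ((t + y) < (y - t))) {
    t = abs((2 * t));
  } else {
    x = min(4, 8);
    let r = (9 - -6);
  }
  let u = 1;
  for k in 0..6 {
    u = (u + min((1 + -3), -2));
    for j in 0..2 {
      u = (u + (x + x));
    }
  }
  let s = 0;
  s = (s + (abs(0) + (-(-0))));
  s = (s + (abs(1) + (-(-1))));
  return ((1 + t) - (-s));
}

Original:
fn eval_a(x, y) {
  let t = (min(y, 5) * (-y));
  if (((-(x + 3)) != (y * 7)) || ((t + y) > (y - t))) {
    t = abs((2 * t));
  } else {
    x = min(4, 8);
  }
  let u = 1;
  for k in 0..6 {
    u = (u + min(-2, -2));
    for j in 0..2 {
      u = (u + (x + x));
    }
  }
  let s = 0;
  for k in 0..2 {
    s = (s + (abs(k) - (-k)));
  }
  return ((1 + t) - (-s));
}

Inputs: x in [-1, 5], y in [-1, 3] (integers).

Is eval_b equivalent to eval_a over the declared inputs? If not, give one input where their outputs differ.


Consider the input x=4, y=-1.
eval_a: t=-1, then (((-(x + 3)) != (y * 7)) || ((t + y) > (y - t))) is false, then x=4, then u=1, then (k=0), then u=-1, then (j=0), then u=7, then (j=1), then u=15, then (k=1), then u=13, then (j=0), then u=21, then (j=1), then u=29, then (k=2), then u=27, then (j=0), then u=35, then (j=1), then u=43, then (k=3), then u=41, then (j=0), then u=49, then (j=1), then u=57, then (k=4), then u=55, then (j=0), then u=63, then (j=1), then u=71, then (k=5), then u=69, then (j=0), then u=77, then (j=1), then u=85, then s=0, then (k=0), then s=0, then (k=1), then s=2, then returns 2
eval_b: t=-1, then (((-(x + 3)) != (y * 7)) || ((t + y) < (y - t))) is true, then t=2, then u=1, then (k=0), then u=-1, then (j=0), then u=7, then (j=1), then u=15, then (k=1), then u=13, then (j=0), then u=21, then (j=1), then u=29, then (k=2), then u=27, then (j=0), then u=35, then (j=1), then u=43, then (k=3), then u=41, then (j=0), then u=49, then (j=1), then u=57, then (k=4), then u=55, then (j=0), then u=63, then (j=1), then u=71, then (k=5), then u=69, then (j=0), then u=77, then (j=1), then u=85, then s=0, then s=0, then s=2, then returns 5
2 and 5 differ, so these are not the same function on this domain.
verdict: not equivalent; witness: x=4, y=-1


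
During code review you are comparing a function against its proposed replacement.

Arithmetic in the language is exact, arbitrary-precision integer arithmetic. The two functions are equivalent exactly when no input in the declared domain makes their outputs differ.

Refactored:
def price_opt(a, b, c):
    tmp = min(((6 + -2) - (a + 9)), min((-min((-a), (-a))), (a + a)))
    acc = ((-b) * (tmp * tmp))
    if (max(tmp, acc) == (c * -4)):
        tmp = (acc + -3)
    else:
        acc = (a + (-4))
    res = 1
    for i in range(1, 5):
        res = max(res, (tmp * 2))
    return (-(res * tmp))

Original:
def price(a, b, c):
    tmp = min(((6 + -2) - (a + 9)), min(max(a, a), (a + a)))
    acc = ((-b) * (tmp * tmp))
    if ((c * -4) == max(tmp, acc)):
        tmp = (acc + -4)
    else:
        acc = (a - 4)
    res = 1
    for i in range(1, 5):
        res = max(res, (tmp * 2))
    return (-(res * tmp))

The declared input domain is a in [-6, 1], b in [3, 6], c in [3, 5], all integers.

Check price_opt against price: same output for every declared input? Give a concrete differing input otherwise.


There is a counterexample at a=-6, b=3, c=3: 436 on one side, 435 on the other.
price: tmp=-12, then acc=-432, then ((c * -4) == max(tmp, acc)) is true, then tmp=-436, then res=1, then (i=1), then res=1, then (i=2), then res=1, then (i=3), then res=1, then (i=4), then res=1, then returns 436
price_opt: tmp=-12, then acc=-432, then (max(tmp, acc) == (c * -4)) is true, then tmp=-435, then res=1, then (i=1), then res=1, then (i=2), then res=1, then (i=3), then res=1, then (i=4), then res=1, then returns 435
verdict: not equivalent; witness: a=-6, b=3, c=3


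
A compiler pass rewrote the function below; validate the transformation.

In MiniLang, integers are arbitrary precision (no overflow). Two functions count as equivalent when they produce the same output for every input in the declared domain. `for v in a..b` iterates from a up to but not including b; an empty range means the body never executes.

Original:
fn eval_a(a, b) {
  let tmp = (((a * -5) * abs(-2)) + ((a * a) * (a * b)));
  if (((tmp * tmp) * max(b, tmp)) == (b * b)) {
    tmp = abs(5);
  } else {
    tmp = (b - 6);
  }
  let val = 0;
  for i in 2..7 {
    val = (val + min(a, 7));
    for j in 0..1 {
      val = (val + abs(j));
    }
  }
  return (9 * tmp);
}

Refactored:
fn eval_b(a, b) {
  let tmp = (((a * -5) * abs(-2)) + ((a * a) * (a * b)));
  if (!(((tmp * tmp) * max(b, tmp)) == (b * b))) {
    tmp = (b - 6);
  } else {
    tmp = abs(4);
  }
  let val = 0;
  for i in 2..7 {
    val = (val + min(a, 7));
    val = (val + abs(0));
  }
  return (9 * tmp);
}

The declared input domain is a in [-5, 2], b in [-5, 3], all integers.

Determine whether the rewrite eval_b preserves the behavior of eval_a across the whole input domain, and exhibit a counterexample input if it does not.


The rewrite breaks on a=0, b=0, where the results are 45 and 36.
eval_a: tmp becomes 0; next (((tmp * tmp) * max(b, tmp)) == (b * b)) evaluates to true; next tmp becomes 5; next val becomes 0; next at i=2:; next val becomes 0; next at j=0:; next val becomes 0; next at i=3:; next val becomes 0; next at j=0:; next val becomes 0; next at i=4:; next val becomes 0; next at j=0:; next val becomes 0; next at i=5:; next val becomes 0; next at j=0:; next val becomes 0; next at i=6:; next val becomes 0; next at j=0:; next val becomes 0; next final value 45
eval_b: tmp becomes 0; next (!(((tmp * tmp) * max(b, tmp)) == (b * b))) evaluates to false; next tmp becomes 4; next val becomes 0; next at i=2:; next val becomes 0; next val becomes 0; next at i=3:; next val becomes 0; next val becomes 0; next at i=4:; next val becomes 0; next val becomes 0; next at i=5:; next val becomes 0; next val becomes 0; next at i=6:; next val becomes 0; next val becomes 0; next final value 36
verdict: not equivalent; witness: a=0, b=0


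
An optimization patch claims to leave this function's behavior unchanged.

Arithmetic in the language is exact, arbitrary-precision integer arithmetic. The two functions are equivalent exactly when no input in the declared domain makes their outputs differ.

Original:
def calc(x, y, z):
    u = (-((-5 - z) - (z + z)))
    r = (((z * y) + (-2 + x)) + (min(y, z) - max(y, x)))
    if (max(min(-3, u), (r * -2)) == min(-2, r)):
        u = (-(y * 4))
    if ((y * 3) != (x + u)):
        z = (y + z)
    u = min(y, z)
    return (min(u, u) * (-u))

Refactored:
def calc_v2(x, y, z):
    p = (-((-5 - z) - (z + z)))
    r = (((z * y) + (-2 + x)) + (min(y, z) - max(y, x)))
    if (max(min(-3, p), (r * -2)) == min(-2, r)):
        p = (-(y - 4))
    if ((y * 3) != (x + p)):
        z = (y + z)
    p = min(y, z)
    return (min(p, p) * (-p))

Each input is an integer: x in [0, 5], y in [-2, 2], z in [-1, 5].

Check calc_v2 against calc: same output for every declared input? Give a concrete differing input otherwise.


Not equivalent: x=4, y=2, z=1 separates them (-4 vs -1).
calc: u=8, then r=1, then (max(min(-3, u), (r * -2)) == min(-2, r)) is true, then u=-8, then ((y * 3) != (x + u)) is true, then z=3, then u=2, then returns -4
calc_v2: p=8, then r=1, then (max(min(-3, p), (r * -2)) == min(-2, r)) is true, then p=2, then ((y * 3) != (x + p)) is false, then p=1, then returns -1
verdict: not equivalent; witness: x=4, y=2, z=1


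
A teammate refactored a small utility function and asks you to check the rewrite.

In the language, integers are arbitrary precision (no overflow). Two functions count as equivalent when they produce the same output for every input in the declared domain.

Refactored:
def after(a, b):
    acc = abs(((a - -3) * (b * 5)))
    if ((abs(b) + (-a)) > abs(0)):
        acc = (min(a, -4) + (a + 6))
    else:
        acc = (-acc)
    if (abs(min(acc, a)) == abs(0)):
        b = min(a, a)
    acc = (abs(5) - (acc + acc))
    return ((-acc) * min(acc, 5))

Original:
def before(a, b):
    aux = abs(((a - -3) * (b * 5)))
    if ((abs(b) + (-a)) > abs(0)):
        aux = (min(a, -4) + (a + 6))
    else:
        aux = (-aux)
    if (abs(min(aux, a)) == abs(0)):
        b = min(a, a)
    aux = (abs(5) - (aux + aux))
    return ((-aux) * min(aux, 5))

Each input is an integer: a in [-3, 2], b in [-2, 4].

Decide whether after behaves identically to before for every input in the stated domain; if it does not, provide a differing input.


Reading the diff, among the changes: local variable names differ.
Spot check at a=2, b=2 — before: aux=50, then ((abs(b) + (-a)) > abs(0)) is false, then aux=-50, then (abs(min(aux, a)) == abs(0)) is false, then aux=105, then returns -525. after: acc=50, then ((abs(b) + (-a)) > abs(0)) is false, then acc=-50, then (abs(min(acc, a)) == abs(0)) is false, then acc=105, then returns -525. Both give -525.
An exhaustive pass over the 42 declared inputs shows identical outputs.
verdict: equivalent


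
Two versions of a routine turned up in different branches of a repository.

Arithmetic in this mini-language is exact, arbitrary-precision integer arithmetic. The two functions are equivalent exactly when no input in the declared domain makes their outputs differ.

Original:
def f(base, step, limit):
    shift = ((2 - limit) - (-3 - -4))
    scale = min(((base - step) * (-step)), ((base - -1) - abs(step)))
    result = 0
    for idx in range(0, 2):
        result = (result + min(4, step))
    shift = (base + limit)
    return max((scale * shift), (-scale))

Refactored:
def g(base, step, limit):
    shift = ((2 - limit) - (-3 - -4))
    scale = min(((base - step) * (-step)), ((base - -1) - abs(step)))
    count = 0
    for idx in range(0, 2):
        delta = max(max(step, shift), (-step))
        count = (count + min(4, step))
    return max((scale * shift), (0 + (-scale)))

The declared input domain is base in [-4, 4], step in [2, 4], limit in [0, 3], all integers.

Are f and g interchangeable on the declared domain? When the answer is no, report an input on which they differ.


Evaluate both at base=-4, step=2, limit=0.
f: shift = 1; scale = -5; result = 0; [idx=0]; result = 2; [idx=1]; result = 4; shift = -4; return 20
g: shift = 1; scale = -5; count = 0; [idx=0]; delta = 2; count = 2; [idx=1]; delta = 2; count = 4; return 5
20 vs 5 — the two versions disagree here.
verdict: not equivalent; witness: base=-4, step=2, limit=0


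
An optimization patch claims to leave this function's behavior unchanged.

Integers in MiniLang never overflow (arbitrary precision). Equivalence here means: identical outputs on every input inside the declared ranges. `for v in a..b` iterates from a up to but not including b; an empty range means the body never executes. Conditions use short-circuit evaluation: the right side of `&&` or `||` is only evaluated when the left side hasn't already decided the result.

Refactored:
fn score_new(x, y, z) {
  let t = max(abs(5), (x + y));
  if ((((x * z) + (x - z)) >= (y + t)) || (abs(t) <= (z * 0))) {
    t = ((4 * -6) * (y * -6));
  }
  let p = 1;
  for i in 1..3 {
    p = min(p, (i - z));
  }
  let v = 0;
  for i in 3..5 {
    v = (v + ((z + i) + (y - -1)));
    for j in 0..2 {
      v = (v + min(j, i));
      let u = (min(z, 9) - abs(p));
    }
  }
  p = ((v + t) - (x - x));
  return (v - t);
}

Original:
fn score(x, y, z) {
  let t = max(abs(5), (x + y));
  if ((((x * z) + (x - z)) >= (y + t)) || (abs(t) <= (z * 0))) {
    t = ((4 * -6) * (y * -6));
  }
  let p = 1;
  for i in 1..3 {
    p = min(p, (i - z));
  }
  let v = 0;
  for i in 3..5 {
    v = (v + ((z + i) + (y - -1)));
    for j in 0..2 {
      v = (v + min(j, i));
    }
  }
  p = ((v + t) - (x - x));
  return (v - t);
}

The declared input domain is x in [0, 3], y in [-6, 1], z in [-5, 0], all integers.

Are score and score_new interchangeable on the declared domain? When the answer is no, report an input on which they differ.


Comparing the listings, the differences include: min/max/abs usage differs, plus constant usage differs, plus arithmetic usage differs, plus statement counts differ, plus local variable names differ.
Spot check at x=2, y=-2, z=-3 — score: t := 5 | ((((x * z) + (x - z)) >= (y + t)) || (abs(t) <= (z * 0))): false | p := 1 | iter i=1: | p := 1 | iter i=2: | p := 1 | v := 0 | iter i=3: | v := -1 | iter j=0: | v := -1 | iter j=1: | v := 0 | iter i=4: | v := 0 | iter j=0: | v := 0 | iter j=1: | v := 1 | p := 6 | result -4. score_new: t := 5 | ((((x * z) + (x - z)) >= (y + t)) || (abs(t) <= (z * 0))): false | p := 1 | iter i=1: | p := 1 | iter i=2: | p := 1 | v := 0 | iter i=3: | v := -1 | iter j=0: | v := -1 | u := -4 | iter j=1: | v := 0 | u := -4 | iter i=4: | v := 0 | iter j=0: | v := 0 | u := -4 | iter j=1: | v := 1 | u := -4 | p := 6 | result -4. Both give -4.
Across all 192 domain points the two functions coincide.
verdict: equivalent


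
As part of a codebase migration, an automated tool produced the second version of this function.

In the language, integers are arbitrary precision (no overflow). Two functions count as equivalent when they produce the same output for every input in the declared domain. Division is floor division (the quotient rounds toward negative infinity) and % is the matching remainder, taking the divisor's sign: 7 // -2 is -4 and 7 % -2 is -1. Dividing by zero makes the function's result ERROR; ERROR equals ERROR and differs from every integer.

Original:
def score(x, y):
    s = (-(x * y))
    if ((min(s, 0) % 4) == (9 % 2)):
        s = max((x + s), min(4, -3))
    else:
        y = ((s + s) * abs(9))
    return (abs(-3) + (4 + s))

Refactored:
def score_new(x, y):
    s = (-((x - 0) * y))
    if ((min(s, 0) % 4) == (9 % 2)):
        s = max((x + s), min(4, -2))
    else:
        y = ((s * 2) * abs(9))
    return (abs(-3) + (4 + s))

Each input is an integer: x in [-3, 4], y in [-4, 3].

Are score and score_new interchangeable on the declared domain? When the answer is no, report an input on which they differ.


Try x=-3, y=-1.
score: s = -3; ((min(s, 0) % 4) == (9 % 2)) -> true; s = -3; return 4
score_new: s = -3; ((min(s, 0) % 4) == (9 % 2)) -> true; s = -2; return 5
4 and 5 differ, so these are not the same function on this domain.
verdict: not equivalent; witness: x=-3, y=-1


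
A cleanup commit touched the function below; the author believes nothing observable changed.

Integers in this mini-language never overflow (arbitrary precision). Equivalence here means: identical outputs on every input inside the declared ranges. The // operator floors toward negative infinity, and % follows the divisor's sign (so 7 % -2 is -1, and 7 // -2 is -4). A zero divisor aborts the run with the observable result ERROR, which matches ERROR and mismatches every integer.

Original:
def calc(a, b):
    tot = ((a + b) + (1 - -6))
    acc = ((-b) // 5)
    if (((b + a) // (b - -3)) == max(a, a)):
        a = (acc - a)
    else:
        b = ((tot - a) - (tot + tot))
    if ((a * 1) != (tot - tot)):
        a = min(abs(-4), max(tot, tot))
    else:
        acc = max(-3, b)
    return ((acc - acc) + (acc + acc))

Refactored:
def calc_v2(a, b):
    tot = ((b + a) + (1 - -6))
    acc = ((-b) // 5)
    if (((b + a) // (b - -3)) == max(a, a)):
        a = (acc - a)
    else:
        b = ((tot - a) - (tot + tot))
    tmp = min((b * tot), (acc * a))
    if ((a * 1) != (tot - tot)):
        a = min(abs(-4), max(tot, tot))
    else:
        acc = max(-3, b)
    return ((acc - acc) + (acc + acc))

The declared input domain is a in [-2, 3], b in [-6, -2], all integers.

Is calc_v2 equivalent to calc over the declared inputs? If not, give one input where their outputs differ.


Reading the diff, among the changes: statement counts differ, local variable names differ, arithmetic usage differs, min/max/abs usage differs.
One worked example (a=3, b=-6) — calc: tot=4, then acc=1, then (((b + a) // (b - -3)) == max(a, a)) is false, then b=-7, then ((a * 1) != (tot - tot)) is true, then a=4, then returns 2; calc_v2: tot=4, then acc=1, then (((b + a) // (b - -3)) == max(a, a)) is false, then b=-7, then tmp=-28, then ((a * 1) != (tot - tot)) is true, then a=4, then returns 2; agreement on 2.
An exhaustive pass over the 30 declared inputs shows identical outputs.
verdict: equivalent


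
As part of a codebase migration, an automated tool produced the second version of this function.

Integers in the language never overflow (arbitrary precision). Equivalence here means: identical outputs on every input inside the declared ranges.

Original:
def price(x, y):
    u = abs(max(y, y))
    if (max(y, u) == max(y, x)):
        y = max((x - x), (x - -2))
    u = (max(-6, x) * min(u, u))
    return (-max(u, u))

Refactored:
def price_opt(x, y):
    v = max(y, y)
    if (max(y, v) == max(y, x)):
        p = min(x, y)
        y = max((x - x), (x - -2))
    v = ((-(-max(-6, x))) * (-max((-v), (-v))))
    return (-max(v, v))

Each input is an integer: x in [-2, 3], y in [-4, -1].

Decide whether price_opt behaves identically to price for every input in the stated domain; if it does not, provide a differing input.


There is a counterexample at x=-2, y=-4: 8 on one side, -8 on the other.
price: u=4, then (max(y, u) == max(y, x)) is false, then u=-8, then returns 8
price_opt: v=-4, then (max(y, v) == max(y, x)) is false, then v=8, then returns -8
verdict: not equivalent; witness: x=-2, y=-4


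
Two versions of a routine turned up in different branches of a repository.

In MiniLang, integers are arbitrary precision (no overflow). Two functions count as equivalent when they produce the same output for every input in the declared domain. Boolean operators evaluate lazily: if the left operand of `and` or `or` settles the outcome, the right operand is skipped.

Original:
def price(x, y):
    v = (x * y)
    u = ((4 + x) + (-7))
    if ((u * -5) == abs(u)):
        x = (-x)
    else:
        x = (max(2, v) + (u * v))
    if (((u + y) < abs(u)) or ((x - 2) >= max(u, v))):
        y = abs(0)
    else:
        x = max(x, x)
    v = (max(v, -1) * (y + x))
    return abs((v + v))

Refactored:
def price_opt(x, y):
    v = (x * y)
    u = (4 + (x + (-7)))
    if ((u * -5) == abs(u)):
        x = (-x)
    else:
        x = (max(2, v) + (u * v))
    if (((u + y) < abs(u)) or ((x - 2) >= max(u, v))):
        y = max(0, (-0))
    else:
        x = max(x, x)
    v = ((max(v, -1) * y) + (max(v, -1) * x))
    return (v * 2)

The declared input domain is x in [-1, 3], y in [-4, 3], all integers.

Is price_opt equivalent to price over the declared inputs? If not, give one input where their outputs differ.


Input x=-1, y=-4: 96 from price versus -96 from price_opt.
verdict: not equivalent; witness: x=-1, y=-4


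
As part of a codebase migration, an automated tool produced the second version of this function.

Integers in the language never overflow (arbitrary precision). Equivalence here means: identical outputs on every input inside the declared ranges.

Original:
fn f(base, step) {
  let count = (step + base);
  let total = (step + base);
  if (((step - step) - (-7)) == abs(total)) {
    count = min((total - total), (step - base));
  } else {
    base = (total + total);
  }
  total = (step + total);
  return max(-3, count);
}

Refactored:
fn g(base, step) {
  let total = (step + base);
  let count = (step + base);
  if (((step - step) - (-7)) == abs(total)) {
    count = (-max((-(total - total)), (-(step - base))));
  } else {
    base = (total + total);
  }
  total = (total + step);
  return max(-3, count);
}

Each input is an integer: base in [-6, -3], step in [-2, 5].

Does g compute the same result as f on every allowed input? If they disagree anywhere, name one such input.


The two versions differ — the changes include min/max/abs usage differs.
Spot check at base=-3, step=-1 — f: count=-4, then total=-4, then (((step - step) - (-7)) == abs(total)) is false, then base=-8, then total=-5, then returns -3. g: total=-4, then count=-4, then (((step - step) - (-7)) == abs(total)) is false, then base=-8, then total=-5, then returns -3. Both give -3.
Every one of the 32 inputs gives matching results.
verdict: equivalent


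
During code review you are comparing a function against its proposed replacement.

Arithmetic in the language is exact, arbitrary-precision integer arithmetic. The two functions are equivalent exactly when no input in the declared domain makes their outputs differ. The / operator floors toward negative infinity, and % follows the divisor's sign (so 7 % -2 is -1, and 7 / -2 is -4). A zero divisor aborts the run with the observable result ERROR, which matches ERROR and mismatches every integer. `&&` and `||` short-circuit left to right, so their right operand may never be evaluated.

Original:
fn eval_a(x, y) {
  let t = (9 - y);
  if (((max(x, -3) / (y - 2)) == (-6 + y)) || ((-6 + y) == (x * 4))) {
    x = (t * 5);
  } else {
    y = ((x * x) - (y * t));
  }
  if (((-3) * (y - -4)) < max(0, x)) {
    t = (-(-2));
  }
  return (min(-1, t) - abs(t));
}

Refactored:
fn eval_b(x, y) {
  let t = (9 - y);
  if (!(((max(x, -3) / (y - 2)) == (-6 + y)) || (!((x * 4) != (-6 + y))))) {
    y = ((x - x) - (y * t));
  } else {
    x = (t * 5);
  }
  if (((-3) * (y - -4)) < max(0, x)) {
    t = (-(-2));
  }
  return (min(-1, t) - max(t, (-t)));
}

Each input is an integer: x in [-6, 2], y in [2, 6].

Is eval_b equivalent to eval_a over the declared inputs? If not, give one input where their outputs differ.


These are not equivalent — on x=-6, y=6 the outputs split (-3 vs -4).
eval_a: t = 3; (((max(x, -3) / (y - 2)) == (-6 + y)) || ((-6 + y) == (x * 4))) -> false; y = 18; (((-3) * (y - -4)) < max(0, x)) -> true; t = 2; return -3
eval_b: t = 3; (!(((max(x, -3) / (y - 2)) == (-6 + y)) || (!((x * 4) != (-6 + y))))) -> true; y = -18; (((-3) * (y - -4)) < max(0, x)) -> false; return -4
verdict: not equivalent; witness: x=-6, y=6


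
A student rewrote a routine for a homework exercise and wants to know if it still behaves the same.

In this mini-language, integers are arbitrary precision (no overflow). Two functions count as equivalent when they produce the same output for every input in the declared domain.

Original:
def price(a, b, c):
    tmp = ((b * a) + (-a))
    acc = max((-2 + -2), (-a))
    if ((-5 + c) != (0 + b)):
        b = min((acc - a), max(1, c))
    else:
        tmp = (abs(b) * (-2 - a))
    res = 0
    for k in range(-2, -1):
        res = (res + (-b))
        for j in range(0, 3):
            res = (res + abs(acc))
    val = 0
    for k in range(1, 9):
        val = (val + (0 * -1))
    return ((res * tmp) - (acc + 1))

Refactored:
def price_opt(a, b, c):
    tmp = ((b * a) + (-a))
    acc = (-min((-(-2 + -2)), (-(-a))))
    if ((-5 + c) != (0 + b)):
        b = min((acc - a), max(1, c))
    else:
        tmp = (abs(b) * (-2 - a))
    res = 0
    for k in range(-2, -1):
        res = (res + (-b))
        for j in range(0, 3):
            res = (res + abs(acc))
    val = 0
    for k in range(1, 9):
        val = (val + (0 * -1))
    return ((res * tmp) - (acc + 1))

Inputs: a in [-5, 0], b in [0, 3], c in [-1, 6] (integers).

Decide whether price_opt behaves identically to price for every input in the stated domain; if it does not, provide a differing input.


Differences: min/max/abs usage differs — yet all 192 inputs agree.
verdict: equivalent


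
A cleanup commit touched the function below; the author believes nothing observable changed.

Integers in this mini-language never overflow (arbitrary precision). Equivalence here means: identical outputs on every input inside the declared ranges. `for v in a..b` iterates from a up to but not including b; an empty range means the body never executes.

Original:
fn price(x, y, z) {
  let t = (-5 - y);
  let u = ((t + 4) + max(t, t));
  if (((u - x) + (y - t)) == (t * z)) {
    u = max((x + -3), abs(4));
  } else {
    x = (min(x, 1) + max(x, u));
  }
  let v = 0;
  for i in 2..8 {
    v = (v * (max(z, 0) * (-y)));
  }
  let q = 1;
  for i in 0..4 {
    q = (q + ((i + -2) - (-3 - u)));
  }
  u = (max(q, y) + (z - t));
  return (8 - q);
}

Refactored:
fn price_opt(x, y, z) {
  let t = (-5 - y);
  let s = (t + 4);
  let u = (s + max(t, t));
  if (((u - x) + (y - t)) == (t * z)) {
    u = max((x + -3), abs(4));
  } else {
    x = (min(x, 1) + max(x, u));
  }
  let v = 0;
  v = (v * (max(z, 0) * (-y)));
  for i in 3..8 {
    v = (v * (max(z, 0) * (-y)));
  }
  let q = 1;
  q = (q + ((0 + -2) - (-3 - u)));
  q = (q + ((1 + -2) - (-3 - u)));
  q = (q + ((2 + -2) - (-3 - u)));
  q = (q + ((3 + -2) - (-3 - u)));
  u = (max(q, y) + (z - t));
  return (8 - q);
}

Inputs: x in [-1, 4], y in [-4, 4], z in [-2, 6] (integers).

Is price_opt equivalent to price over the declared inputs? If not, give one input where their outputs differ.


Behavior is preserved: although loop structure differs; arithmetic usage differs; min/max/abs usage differs; statement counts differ; constant usage differs; local variable names differ, the outputs never diverge.
As a probe, take x=0, y=-2, z=0: price runs t=-3, then u=-2, then (((u - x) + (y - t)) == (t * z)) is false, then x=0, then v=0, then (i=2), then v=0, then (i=3), then v=0, then (i=4), then v=0, then (i=5), then v=0, then (i=6), then v=0, then (i=7), then v=0, then q=1, then (i=0), then q=0, then (i=1), then q=0, then (i=2), then q=1, then (i=3), then q=3, then u=6, then returns 5; price_opt runs t=-3, then s=1, then u=-2, then (((u - x) + (y - t)) == (t * z)) is false, then x=0, then v=0, then v=0, then (i=3), then v=0, then (i=4), then v=0, then (i=5), then v=0, then (i=6), then v=0, then (i=7), then v=0, then q=1, then q=0, then q=0, then q=1, then q=3, then u=6, then returns 5; both end at 5.
Across all 486 domain points the two functions coincide.
verdict: equivalent


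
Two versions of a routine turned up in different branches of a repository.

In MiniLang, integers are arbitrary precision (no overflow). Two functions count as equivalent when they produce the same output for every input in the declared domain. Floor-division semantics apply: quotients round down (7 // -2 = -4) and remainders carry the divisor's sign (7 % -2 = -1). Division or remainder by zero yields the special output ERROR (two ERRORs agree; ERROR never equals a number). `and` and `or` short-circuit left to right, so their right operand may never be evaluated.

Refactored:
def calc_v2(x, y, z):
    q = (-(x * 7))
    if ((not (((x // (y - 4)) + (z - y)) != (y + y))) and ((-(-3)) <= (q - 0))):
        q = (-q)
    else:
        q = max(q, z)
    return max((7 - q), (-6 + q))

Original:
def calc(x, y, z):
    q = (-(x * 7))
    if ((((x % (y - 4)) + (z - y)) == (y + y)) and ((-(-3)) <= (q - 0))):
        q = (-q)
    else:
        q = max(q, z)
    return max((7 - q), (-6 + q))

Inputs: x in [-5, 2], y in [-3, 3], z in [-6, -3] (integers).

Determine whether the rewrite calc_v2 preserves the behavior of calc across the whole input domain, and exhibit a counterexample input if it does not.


Take x=-5, y=-3, z=-4.
calc: q becomes 35; next ((((x % (y - 4)) + (z - y)) == (y + y)) and ((-(-3)) <= (q - 0))) evaluates to true; next q becomes -35; next final value 42
calc_v2: q becomes 35; next ((not (((x // (y - 4)) + (z - y)) != (y + y))) and ((-(-3)) <= (q - 0))) evaluates to false; next q becomes 35; next final value 29
42 != 29, so the rewrite changes behavior.
verdict: not equivalent; witness: x=-5, y=-3, z=-4


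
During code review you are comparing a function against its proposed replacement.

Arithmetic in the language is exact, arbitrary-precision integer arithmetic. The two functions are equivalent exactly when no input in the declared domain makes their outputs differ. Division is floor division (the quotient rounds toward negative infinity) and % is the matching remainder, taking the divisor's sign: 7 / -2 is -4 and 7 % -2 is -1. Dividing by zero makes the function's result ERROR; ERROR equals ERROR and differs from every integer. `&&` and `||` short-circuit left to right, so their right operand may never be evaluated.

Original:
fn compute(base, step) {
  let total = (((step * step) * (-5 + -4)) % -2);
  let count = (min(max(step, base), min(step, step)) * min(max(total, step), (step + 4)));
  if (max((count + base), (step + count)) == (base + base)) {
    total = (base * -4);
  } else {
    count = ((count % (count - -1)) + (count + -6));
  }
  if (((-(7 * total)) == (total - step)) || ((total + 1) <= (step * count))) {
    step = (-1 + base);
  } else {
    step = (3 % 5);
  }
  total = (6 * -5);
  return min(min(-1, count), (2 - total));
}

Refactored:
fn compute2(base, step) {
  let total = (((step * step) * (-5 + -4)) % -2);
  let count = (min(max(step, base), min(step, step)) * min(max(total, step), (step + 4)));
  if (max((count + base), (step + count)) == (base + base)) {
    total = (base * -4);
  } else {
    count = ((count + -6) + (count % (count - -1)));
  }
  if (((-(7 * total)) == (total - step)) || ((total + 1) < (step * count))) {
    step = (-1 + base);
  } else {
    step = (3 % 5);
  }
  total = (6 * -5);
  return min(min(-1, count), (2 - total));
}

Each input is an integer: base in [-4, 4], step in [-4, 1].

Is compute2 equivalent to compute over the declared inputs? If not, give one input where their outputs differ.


Although `((total + 1) <= (step * count))` became `((total + 1) < (step * count))`, no input in the stated domain can expose it.
As a probe, take base=-3, step=-3: compute runs total = -1; count = 3; (max((count + base), (step + count)) == (base + base)) -> false; count = 0; (((-(7 * total)) == (total - step)) || ((total + 1) <= (step * count))) -> true; step = -4; total = -30; return -1; compute2 runs total = -1; count = 3; (max((count + base), (step + count)) == (base + base)) -> false; count = 0; (((-(7 * total)) == (total - step)) || ((total + 1) < (step * count))) -> false; step = 3; total = -30; return -1; both end at -1.
Sweeping the whole domain (54 inputs) finds no disagreement.
verdict: equivalent


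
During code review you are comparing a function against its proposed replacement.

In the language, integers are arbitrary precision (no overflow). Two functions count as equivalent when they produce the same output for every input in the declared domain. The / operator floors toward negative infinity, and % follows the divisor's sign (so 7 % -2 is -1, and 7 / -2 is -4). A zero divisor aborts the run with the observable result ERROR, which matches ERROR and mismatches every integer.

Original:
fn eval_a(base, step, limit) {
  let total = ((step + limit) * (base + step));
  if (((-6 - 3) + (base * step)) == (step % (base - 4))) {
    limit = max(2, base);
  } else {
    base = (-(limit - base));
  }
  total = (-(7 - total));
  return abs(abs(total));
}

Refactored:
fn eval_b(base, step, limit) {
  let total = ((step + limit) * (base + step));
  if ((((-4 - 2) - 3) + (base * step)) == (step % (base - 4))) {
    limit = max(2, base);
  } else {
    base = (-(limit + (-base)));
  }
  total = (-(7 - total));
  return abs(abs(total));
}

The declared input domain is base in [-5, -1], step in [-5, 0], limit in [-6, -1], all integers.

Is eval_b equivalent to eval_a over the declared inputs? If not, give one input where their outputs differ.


Side by side, the visible changes include: arithmetic usage differs; also constant usage differs.
Tracing base=-3, step=-5, limit=-2: eval_a: total := 56 | (((-6 - 3) + (base * step)) == (step % (base - 4))): false | base := -1 | total := 49 | result 49 | eval_b: total := 56 | ((((-4 - 2) - 3) + (base * step)) == (step % (base - 4))): false | base := -1 | total := 49 | result 49 — matching result 49.
An exhaustive pass over the 180 declared inputs shows identical outputs.
verdict: equivalent


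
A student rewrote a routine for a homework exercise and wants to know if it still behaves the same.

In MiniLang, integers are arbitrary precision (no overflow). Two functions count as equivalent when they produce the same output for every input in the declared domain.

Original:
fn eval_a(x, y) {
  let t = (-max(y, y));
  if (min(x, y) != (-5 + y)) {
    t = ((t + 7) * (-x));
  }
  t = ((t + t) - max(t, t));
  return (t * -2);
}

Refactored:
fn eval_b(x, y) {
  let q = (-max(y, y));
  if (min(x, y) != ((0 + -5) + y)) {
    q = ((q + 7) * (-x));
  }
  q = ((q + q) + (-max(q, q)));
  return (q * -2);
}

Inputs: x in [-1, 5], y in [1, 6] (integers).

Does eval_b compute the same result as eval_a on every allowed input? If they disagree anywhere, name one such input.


This is a faithful refactor — constant usage differs, local variable names differ, arithmetic usage differs, but the computed results match everywhere.
One worked example (x=0, y=2) — eval_a: t=-2, then (min(x, y) != (-5 + y)) is true, then t=0, then t=0, then returns 0; eval_b: q=-2, then (min(x, y) != ((0 + -5) + y)) is true, then q=0, then q=0, then returns 0; agreement on 0.
Checked all 42 inputs in the declared domain: the outputs agree on every one.
verdict: equivalent


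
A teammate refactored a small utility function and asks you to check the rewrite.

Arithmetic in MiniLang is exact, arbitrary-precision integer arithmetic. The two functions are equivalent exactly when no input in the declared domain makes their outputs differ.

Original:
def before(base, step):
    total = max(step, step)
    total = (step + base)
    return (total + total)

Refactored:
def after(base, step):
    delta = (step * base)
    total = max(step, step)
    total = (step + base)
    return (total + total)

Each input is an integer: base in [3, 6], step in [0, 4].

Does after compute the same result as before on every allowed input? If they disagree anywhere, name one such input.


Side by side, the visible changes include: statement counts differ, plus local variable names differ, plus arithmetic usage differs.
Spot check at base=5, step=3 — before: total := 3 | total := 8 | result 16. after: delta := 15 | total := 3 | total := 8 | result 16. Both give 16.
Across all 20 domain points the two functions coincide.
verdict: equivalent


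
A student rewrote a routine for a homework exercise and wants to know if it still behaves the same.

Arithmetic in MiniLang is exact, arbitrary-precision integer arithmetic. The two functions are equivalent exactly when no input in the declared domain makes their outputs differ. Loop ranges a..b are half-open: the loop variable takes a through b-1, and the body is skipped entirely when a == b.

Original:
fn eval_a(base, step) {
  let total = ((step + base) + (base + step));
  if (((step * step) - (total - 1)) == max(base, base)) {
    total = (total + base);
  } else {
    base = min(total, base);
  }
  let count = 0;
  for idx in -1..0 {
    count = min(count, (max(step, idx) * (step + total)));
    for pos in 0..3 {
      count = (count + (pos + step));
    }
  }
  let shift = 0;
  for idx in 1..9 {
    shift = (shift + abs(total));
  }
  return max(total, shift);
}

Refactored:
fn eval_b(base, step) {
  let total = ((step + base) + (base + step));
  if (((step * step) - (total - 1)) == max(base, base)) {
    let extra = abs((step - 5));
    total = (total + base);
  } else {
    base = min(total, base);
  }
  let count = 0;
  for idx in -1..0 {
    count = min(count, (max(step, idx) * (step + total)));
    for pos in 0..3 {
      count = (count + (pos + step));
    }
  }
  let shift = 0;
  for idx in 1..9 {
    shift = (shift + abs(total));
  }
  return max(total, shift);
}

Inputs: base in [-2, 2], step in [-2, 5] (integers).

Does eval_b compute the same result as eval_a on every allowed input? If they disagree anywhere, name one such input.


Although statement counts differ, arithmetic usage differs, local variable names differ, min/max/abs usage differs, constant usage differs, 40/40 inputs agree.
verdict: equivalent
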